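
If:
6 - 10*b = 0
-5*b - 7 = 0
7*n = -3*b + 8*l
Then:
No Solution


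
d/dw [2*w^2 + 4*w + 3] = 4*w + 4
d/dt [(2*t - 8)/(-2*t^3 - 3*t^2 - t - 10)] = 2*(-2*t^3 - 3*t^2 - t + (t - 4)*(6*t^2 + 6*t + 1) - 10)/(2*t^3 + 3*t^2 + t + 10)^2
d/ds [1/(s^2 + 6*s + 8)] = 2*(-s - 3)/(s^2 + 6*s + 8)^2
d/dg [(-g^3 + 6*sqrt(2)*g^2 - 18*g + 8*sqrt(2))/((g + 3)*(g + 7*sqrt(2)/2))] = (-2*g^4 - 14*sqrt(2)*g^3 - 12*g^3 - 27*sqrt(2)*g^2 + 120*g^2 - 32*sqrt(2)*g + 504*g - 426*sqrt(2) - 112)/(2*g^4 + 12*g^3 + 14*sqrt(2)*g^3 + 67*g^2 + 84*sqrt(2)*g^2 + 126*sqrt(2)*g + 294*g + 441)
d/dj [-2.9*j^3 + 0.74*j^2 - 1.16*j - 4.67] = -8.7*j^2 + 1.48*j - 1.16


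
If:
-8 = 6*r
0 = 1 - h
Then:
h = 1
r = -4/3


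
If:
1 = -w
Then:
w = -1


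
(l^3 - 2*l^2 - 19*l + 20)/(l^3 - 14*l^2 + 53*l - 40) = (l + 4)/(l - 8)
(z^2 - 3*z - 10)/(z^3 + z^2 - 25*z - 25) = (z + 2)/(z^2 + 6*z + 5)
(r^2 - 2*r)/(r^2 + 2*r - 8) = r/(r + 4)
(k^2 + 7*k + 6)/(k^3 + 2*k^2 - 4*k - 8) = (k^2 + 7*k + 6)/(k^3 + 2*k^2 - 4*k - 8)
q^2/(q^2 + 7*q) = q/(q + 7)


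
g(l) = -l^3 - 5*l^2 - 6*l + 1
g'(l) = -3*l^2 - 10*l - 6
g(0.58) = -4.36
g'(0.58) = -12.81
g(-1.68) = 1.71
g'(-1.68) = 2.33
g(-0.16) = 1.84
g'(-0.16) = -4.48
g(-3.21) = 1.82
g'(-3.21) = -4.81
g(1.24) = -16.03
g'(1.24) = -23.01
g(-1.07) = 2.92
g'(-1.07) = 1.27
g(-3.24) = 1.96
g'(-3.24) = -5.09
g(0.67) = -5.57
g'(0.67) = -14.05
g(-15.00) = 2341.00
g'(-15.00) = -531.00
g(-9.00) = 379.00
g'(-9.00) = -159.00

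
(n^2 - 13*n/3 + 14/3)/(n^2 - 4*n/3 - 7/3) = (n - 2)/(n + 1)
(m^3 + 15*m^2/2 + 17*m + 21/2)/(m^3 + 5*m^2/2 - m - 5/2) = (2*m^2 + 13*m + 21)/(2*m^2 + 3*m - 5)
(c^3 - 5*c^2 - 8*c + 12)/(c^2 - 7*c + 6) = c + 2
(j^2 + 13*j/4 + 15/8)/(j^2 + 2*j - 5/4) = (4*j + 3)/(2*(2*j - 1))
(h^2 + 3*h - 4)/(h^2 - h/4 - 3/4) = 4*(h + 4)/(4*h + 3)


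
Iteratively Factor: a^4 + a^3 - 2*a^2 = (a - 1)*(a^3 + 2*a^2) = (a - 1)*(a + 2)*(a^2) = a*(a - 1)*(a + 2)*(a)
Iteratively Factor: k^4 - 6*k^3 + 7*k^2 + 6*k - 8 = (k + 1)*(k^3 - 7*k^2 + 14*k - 8) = (k - 2)*(k + 1)*(k^2 - 5*k + 4) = (k - 4)*(k - 2)*(k + 1)*(k - 1)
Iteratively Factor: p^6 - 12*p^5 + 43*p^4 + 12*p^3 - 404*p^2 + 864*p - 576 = (p - 3)*(p^5 - 9*p^4 + 16*p^3 + 60*p^2 - 224*p + 192) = (p - 4)*(p - 3)*(p^4 - 5*p^3 - 4*p^2 + 44*p - 48) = (p - 4)*(p - 3)*(p - 2)*(p^3 - 3*p^2 - 10*p + 24) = (p - 4)*(p - 3)*(p - 2)*(p + 3)*(p^2 - 6*p + 8) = (p - 4)*(p - 3)*(p - 2)^2*(p + 3)*(p - 4)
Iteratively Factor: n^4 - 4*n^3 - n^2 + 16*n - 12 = (n - 3)*(n^3 - n^2 - 4*n + 4) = (n - 3)*(n + 2)*(n^2 - 3*n + 2) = (n - 3)*(n - 1)*(n + 2)*(n - 2)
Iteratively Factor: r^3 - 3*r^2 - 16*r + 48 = (r - 3)*(r^2 - 16) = (r - 4)*(r - 3)*(r + 4)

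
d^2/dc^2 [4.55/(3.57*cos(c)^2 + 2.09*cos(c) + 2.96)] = (-231.95718*(1 - cos(c)^2)^2 - 101.846745*cos(c)^3 + 56.4695949999999*cos(c)^2 + 231.84161*cos(c) + 175.54537)/(3.57*cos(c)^2 + 2.09*cos(c) + 2.96)^3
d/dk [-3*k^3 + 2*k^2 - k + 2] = -9*k^2 + 4*k - 1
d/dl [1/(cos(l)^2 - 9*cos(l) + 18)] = (2*cos(l) - 9)*sin(l)/(cos(l)^2 - 9*cos(l) + 18)^2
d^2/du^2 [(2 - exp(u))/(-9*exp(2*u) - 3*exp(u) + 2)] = (81*exp(4*u) - 675*exp(3*u) - 54*exp(2*u) - 156*exp(u) - 8)*exp(u)/(729*exp(6*u) + 729*exp(5*u) - 243*exp(4*u) - 297*exp(3*u) + 54*exp(2*u) + 36*exp(u) - 8)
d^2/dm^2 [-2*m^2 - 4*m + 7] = -4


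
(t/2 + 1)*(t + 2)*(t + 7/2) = t^3/2 + 15*t^2/4 + 9*t + 7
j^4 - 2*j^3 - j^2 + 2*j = j*(j - 2)*(j - 1)*(j + 1)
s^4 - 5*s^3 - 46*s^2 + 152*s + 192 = (s - 8)*(s - 4)*(s + 1)*(s + 6)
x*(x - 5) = x^2 - 5*x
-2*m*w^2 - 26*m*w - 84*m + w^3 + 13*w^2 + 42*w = (-2*m + w)*(w + 6)*(w + 7)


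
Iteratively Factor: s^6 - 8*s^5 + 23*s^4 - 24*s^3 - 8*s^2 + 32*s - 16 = (s - 1)*(s^5 - 7*s^4 + 16*s^3 - 8*s^2 - 16*s + 16) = (s - 2)*(s - 1)*(s^4 - 5*s^3 + 6*s^2 + 4*s - 8) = (s - 2)*(s - 1)*(s + 1)*(s^3 - 6*s^2 + 12*s - 8) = (s - 2)^2*(s - 1)*(s + 1)*(s^2 - 4*s + 4) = (s - 2)^3*(s - 1)*(s + 1)*(s - 2)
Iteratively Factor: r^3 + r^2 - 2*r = (r)*(r^2 + r - 2) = r*(r + 2)*(r - 1)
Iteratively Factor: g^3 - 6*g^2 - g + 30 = (g - 5)*(g^2 - g - 6) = (g - 5)*(g - 3)*(g + 2)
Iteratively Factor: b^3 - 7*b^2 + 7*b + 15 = (b - 5)*(b^2 - 2*b - 3) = (b - 5)*(b - 3)*(b + 1)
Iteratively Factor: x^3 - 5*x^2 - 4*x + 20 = (x - 2)*(x^2 - 3*x - 10) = (x - 5)*(x - 2)*(x + 2)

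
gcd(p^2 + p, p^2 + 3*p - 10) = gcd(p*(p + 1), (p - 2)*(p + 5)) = 1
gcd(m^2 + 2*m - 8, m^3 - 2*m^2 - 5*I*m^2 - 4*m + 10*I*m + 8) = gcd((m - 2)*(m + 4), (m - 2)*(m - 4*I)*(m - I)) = m - 2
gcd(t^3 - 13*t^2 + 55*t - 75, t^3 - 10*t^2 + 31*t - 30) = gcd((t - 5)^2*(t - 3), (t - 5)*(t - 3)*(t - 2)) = t^2 - 8*t + 15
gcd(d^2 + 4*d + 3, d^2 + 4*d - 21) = 1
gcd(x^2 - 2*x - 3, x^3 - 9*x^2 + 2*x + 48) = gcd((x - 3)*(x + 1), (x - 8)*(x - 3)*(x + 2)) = x - 3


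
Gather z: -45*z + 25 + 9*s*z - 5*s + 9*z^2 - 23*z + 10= -5*s + 9*z^2 + z*(9*s - 68) + 35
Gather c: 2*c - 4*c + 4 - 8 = -2*c - 4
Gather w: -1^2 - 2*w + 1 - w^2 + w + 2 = -w^2 - w + 2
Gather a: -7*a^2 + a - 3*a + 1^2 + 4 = -7*a^2 - 2*a + 5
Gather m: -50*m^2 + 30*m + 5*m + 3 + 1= -50*m^2 + 35*m + 4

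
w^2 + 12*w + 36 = (w + 6)^2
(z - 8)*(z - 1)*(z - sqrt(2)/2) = z^3 - 9*z^2 - sqrt(2)*z^2/2 + 9*sqrt(2)*z/2 + 8*z - 4*sqrt(2)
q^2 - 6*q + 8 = (q - 4)*(q - 2)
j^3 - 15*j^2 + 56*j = j*(j - 8)*(j - 7)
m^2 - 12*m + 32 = (m - 8)*(m - 4)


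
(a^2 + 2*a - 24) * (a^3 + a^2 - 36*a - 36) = a^5 + 3*a^4 - 58*a^3 - 132*a^2 + 792*a + 864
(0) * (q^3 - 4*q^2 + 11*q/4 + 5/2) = 0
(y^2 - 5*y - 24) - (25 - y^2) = 2*y^2 - 5*y - 49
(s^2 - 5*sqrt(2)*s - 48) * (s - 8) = s^3 - 8*s^2 - 5*sqrt(2)*s^2 - 48*s + 40*sqrt(2)*s + 384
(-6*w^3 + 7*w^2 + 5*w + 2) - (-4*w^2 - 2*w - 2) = -6*w^3 + 11*w^2 + 7*w + 4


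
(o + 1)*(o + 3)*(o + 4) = o^3 + 8*o^2 + 19*o + 12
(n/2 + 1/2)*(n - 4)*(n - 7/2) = n^3/2 - 13*n^2/4 + 13*n/4 + 7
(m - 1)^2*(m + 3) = m^3 + m^2 - 5*m + 3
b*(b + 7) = b^2 + 7*b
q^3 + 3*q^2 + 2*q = q*(q + 1)*(q + 2)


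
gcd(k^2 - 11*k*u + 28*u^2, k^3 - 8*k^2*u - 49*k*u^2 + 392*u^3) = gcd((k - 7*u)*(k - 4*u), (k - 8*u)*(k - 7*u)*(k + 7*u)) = -k + 7*u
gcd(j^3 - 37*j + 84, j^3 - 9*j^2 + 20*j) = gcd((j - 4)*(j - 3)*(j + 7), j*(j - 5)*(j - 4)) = j - 4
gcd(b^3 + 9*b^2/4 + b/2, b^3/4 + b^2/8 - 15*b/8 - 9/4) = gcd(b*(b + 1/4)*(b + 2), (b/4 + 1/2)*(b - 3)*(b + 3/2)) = b + 2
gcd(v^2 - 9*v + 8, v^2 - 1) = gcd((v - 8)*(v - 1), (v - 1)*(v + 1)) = v - 1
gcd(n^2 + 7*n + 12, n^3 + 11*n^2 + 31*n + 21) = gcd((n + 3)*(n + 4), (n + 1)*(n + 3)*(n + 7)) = n + 3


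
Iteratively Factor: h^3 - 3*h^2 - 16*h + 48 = (h + 4)*(h^2 - 7*h + 12) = (h - 4)*(h + 4)*(h - 3)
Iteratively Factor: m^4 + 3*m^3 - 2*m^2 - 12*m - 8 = (m + 2)*(m^3 + m^2 - 4*m - 4) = (m + 1)*(m + 2)*(m^2 - 4) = (m + 1)*(m + 2)^2*(m - 2)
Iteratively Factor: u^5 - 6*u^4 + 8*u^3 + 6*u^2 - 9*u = (u - 3)*(u^4 - 3*u^3 - u^2 + 3*u) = (u - 3)*(u - 1)*(u^3 - 2*u^2 - 3*u) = (u - 3)^2*(u - 1)*(u^2 + u) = u*(u - 3)^2*(u - 1)*(u + 1)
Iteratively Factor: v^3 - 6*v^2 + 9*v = (v - 3)*(v^2 - 3*v) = (v - 3)^2*(v)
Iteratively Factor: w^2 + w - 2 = (w + 2)*(w - 1)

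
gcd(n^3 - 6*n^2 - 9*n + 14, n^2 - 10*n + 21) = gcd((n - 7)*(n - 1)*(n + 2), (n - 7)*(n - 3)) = n - 7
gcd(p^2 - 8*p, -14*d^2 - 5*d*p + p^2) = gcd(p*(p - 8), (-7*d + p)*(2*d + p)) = 1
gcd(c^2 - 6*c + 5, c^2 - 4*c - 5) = c - 5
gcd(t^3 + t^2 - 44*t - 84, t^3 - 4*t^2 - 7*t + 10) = t + 2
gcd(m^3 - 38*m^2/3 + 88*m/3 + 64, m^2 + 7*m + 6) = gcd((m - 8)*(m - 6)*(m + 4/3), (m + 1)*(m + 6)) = 1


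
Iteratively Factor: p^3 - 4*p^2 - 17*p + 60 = (p - 5)*(p^2 + p - 12) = (p - 5)*(p + 4)*(p - 3)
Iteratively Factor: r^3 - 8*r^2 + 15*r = (r)*(r^2 - 8*r + 15) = r*(r - 5)*(r - 3)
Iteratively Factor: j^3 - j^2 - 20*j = (j + 4)*(j^2 - 5*j) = j*(j + 4)*(j - 5)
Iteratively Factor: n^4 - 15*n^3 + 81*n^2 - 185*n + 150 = (n - 5)*(n^3 - 10*n^2 + 31*n - 30) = (n - 5)*(n - 3)*(n^2 - 7*n + 10) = (n - 5)*(n - 3)*(n - 2)*(n - 5)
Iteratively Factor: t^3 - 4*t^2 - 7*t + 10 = (t - 5)*(t^2 + t - 2) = (t - 5)*(t + 2)*(t - 1)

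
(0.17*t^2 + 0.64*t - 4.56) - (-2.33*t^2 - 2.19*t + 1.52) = 2.5*t^2 + 2.83*t - 6.08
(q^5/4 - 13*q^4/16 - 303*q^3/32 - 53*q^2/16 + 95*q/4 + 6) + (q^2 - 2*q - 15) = q^5/4 - 13*q^4/16 - 303*q^3/32 - 37*q^2/16 + 87*q/4 - 9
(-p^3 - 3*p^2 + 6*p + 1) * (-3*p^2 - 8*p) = 3*p^5 + 17*p^4 + 6*p^3 - 51*p^2 - 8*p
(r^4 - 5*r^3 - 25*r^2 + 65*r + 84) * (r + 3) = r^5 - 2*r^4 - 40*r^3 - 10*r^2 + 279*r + 252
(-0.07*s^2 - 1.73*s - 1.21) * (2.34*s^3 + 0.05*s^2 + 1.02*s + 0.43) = -0.1638*s^5 - 4.0517*s^4 - 2.9893*s^3 - 1.8552*s^2 - 1.9781*s - 0.5203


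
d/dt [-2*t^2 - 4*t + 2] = -4*t - 4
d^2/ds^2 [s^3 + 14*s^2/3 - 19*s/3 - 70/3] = 6*s + 28/3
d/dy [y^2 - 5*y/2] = 2*y - 5/2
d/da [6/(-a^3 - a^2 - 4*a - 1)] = 6*(3*a^2 + 2*a + 4)/(a^3 + a^2 + 4*a + 1)^2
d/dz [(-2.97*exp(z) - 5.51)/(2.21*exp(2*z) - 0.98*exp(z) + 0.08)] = (6.5637*exp(2*z) + 24.3542*exp(z) - 5.6374)*exp(z)/(4.8841*exp(4*z) - 4.3316*exp(3*z) + 1.314*exp(2*z) - 0.1568*exp(z) + 0.0064)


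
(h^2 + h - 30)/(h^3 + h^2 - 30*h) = 1/h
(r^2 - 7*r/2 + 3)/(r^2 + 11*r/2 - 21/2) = (r - 2)/(r + 7)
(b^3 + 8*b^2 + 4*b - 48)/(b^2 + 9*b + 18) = (b^2 + 2*b - 8)/(b + 3)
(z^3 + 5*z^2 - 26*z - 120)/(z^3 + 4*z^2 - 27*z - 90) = (z + 4)/(z + 3)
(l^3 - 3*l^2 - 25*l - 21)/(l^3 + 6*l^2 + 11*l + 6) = (l - 7)/(l + 2)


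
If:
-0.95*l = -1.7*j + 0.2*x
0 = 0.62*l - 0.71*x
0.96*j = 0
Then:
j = 0.00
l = 0.00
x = 0.00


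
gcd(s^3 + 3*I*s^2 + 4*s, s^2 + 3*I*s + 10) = 1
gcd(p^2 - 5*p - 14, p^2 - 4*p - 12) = p + 2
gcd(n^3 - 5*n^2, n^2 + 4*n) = n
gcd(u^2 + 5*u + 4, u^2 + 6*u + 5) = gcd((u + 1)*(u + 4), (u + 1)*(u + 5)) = u + 1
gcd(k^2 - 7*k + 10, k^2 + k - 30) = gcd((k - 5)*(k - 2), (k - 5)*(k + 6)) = k - 5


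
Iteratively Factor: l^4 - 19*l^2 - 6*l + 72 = (l + 3)*(l^3 - 3*l^2 - 10*l + 24) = (l + 3)^2*(l^2 - 6*l + 8) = (l - 2)*(l + 3)^2*(l - 4)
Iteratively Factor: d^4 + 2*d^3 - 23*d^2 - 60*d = (d)*(d^3 + 2*d^2 - 23*d - 60) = d*(d + 4)*(d^2 - 2*d - 15) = d*(d - 5)*(d + 4)*(d + 3)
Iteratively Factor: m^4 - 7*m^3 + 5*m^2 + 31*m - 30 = (m + 2)*(m^3 - 9*m^2 + 23*m - 15) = (m - 3)*(m + 2)*(m^2 - 6*m + 5) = (m - 5)*(m - 3)*(m + 2)*(m - 1)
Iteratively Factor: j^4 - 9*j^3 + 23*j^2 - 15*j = (j)*(j^3 - 9*j^2 + 23*j - 15) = j*(j - 5)*(j^2 - 4*j + 3) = j*(j - 5)*(j - 3)*(j - 1)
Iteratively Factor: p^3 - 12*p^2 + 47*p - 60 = (p - 5)*(p^2 - 7*p + 12) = (p - 5)*(p - 3)*(p - 4)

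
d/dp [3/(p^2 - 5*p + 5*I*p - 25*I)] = 3*(-2*p + 5 - 5*I)/(p^2 - 5*p + 5*I*p - 25*I)^2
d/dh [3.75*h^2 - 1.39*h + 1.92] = 7.5*h - 1.39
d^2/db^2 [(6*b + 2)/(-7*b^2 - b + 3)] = 4*(-(3*b + 1)*(14*b + 1)^2 + (63*b + 10)*(7*b^2 + b - 3))/(7*b^2 + b - 3)^3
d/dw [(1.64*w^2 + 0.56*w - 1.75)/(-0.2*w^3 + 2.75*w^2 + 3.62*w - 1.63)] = (0.328*w^4 + 0.224*w^3 + 3.3468*w^2 + 4.2786*w + 5.4222)/(0.04*w^6 - 1.1*w^5 + 6.1145*w^4 + 20.562*w^3 + 4.1394*w^2 - 11.8012*w + 2.6569)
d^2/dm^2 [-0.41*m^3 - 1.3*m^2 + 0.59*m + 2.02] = -2.46*m - 2.6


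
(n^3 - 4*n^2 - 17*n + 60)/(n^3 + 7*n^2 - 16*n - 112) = (n^2 - 8*n + 15)/(n^2 + 3*n - 28)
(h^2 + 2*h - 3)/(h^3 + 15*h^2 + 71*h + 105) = (h - 1)/(h^2 + 12*h + 35)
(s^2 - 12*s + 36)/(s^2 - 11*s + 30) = (s - 6)/(s - 5)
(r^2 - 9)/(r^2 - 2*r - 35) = (9 - r^2)/(-r^2 + 2*r + 35)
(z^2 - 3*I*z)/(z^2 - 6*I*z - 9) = z/(z - 3*I)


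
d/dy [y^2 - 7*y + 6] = 2*y - 7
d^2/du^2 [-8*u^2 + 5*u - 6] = -16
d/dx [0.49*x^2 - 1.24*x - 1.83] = 0.98*x - 1.24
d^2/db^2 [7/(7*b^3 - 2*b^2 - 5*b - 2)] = 14*((2 - 21*b)*(-7*b^3 + 2*b^2 + 5*b + 2) - (-21*b^2 + 4*b + 5)^2)/(-7*b^3 + 2*b^2 + 5*b + 2)^3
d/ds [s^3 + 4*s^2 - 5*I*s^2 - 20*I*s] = 3*s^2 + s*(8 - 10*I) - 20*I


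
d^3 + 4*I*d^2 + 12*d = d*(d - 2*I)*(d + 6*I)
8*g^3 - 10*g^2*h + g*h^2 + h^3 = (-2*g + h)*(-g + h)*(4*g + h)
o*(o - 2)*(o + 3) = o^3 + o^2 - 6*o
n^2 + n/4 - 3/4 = (n - 3/4)*(n + 1)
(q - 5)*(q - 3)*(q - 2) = q^3 - 10*q^2 + 31*q - 30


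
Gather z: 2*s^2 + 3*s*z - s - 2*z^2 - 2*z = 2*s^2 - s - 2*z^2 + z*(3*s - 2)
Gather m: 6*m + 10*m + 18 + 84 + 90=16*m + 192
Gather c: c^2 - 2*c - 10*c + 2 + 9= c^2 - 12*c + 11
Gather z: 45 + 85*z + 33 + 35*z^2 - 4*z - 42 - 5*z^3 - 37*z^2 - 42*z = -5*z^3 - 2*z^2 + 39*z + 36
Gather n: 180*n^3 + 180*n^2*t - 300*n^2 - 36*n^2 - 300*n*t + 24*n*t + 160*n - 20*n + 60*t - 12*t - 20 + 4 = 180*n^3 + n^2*(180*t - 336) + n*(140 - 276*t) + 48*t - 16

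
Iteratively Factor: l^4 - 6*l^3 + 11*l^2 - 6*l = (l - 1)*(l^3 - 5*l^2 + 6*l) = (l - 3)*(l - 1)*(l^2 - 2*l) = l*(l - 3)*(l - 1)*(l - 2)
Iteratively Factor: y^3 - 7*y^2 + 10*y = (y)*(y^2 - 7*y + 10) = y*(y - 5)*(y - 2)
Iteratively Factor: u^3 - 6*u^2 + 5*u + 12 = (u + 1)*(u^2 - 7*u + 12) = (u - 4)*(u + 1)*(u - 3)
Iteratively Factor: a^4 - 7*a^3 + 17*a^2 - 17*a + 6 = (a - 2)*(a^3 - 5*a^2 + 7*a - 3) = (a - 3)*(a - 2)*(a^2 - 2*a + 1) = (a - 3)*(a - 2)*(a - 1)*(a - 1)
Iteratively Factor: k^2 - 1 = (k - 1)*(k + 1)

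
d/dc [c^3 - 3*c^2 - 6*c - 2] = 3*c^2 - 6*c - 6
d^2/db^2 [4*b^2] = 8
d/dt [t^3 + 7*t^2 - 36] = t*(3*t + 14)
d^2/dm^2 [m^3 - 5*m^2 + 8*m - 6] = 6*m - 10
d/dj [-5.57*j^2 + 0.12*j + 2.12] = 0.12 - 11.14*j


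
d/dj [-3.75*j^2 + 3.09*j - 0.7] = 3.09 - 7.5*j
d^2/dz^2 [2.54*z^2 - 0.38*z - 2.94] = 5.08000000000000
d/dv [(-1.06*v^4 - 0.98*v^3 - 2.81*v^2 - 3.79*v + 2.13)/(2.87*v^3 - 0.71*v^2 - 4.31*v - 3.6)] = (-3.0422*v^6 + 1.5052*v^5 + 22.4663*v^4 + 45.4662*v^3 + 1.6649*v^2 + 23.2566*v + 22.8243)/(8.2369*v^6 - 4.0754*v^5 - 24.2353*v^4 - 14.5438*v^3 + 23.6881*v^2 + 31.032*v + 12.96)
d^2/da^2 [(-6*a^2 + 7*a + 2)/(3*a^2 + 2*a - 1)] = 22*(9*a^3 + 9*a + 2)/(27*a^6 + 54*a^5 + 9*a^4 - 28*a^3 - 3*a^2 + 6*a - 1)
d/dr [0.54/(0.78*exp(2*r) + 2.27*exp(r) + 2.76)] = (-0.8424*exp(r) - 1.2258)*exp(r)/(0.78*exp(2*r) + 2.27*exp(r) + 2.76)^2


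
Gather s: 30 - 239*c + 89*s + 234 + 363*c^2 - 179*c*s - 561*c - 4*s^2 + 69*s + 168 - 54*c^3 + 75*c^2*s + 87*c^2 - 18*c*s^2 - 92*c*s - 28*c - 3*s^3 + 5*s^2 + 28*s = -54*c^3 + 450*c^2 - 828*c - 3*s^3 + s^2*(1 - 18*c) + s*(75*c^2 - 271*c + 186) + 432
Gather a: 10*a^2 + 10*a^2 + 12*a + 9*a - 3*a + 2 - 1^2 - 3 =20*a^2 + 18*a - 2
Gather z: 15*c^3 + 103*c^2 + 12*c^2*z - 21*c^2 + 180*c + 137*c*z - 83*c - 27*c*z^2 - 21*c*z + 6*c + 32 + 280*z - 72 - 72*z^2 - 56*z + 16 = 15*c^3 + 82*c^2 + 103*c + z^2*(-27*c - 72) + z*(12*c^2 + 116*c + 224) - 24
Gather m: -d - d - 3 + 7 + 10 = 14 - 2*d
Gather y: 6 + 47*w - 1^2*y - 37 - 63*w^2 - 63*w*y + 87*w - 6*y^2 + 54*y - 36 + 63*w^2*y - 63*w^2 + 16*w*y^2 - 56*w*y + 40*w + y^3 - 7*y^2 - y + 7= -126*w^2 + 174*w + y^3 + y^2*(16*w - 13) + y*(63*w^2 - 119*w + 52) - 60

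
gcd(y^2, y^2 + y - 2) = 1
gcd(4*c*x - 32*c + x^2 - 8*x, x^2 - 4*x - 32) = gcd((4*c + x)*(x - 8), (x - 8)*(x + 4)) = x - 8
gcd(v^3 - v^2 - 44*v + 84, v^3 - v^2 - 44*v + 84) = v^3 - v^2 - 44*v + 84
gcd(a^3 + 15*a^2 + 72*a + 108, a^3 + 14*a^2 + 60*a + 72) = a^2 + 12*a + 36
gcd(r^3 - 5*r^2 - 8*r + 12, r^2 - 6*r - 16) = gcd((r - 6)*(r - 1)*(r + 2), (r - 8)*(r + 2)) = r + 2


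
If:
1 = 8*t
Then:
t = 1/8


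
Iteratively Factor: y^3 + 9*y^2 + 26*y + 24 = (y + 3)*(y^2 + 6*y + 8) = (y + 2)*(y + 3)*(y + 4)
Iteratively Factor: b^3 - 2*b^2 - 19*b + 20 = (b + 4)*(b^2 - 6*b + 5) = (b - 1)*(b + 4)*(b - 5)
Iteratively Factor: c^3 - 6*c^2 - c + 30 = (c - 3)*(c^2 - 3*c - 10) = (c - 3)*(c + 2)*(c - 5)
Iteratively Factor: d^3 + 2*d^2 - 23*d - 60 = (d + 4)*(d^2 - 2*d - 15) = (d + 3)*(d + 4)*(d - 5)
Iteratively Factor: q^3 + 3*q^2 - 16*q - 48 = (q + 4)*(q^2 - q - 12) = (q - 4)*(q + 4)*(q + 3)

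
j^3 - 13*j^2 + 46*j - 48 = (j - 8)*(j - 3)*(j - 2)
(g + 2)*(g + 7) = g^2 + 9*g + 14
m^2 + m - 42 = (m - 6)*(m + 7)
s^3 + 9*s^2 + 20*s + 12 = (s + 1)*(s + 2)*(s + 6)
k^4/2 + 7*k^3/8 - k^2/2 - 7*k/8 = k*(k/2 + 1/2)*(k - 1)*(k + 7/4)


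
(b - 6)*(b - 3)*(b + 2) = b^3 - 7*b^2 + 36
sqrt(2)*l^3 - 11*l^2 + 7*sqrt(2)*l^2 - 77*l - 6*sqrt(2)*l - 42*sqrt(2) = (l + 7)*(l - 6*sqrt(2))*(sqrt(2)*l + 1)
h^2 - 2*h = h*(h - 2)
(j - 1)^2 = j^2 - 2*j + 1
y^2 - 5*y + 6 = (y - 3)*(y - 2)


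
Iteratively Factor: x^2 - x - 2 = (x + 1)*(x - 2)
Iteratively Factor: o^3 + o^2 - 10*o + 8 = (o - 1)*(o^2 + 2*o - 8) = (o - 1)*(o + 4)*(o - 2)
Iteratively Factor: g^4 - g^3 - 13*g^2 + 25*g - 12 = (g + 4)*(g^3 - 5*g^2 + 7*g - 3) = (g - 1)*(g + 4)*(g^2 - 4*g + 3) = (g - 1)^2*(g + 4)*(g - 3)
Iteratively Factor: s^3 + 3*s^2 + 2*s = (s)*(s^2 + 3*s + 2) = s*(s + 1)*(s + 2)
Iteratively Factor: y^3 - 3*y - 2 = (y + 1)*(y^2 - y - 2) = (y + 1)^2*(y - 2)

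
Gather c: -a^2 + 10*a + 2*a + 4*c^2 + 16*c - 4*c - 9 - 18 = -a^2 + 12*a + 4*c^2 + 12*c - 27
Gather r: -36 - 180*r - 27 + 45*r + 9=-135*r - 54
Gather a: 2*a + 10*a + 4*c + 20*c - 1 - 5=12*a + 24*c - 6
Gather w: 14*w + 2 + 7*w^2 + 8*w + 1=7*w^2 + 22*w + 3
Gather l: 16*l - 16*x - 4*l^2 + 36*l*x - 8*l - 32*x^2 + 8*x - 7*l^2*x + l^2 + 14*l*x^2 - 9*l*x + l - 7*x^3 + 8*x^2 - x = l^2*(-7*x - 3) + l*(14*x^2 + 27*x + 9) - 7*x^3 - 24*x^2 - 9*x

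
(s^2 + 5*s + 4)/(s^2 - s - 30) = (s^2 + 5*s + 4)/(s^2 - s - 30)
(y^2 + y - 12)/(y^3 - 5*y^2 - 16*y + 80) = (y - 3)/(y^2 - 9*y + 20)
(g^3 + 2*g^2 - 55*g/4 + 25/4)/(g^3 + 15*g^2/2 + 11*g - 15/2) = (g - 5/2)/(g + 3)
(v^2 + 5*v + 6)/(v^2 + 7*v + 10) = (v + 3)/(v + 5)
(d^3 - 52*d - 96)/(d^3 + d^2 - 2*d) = (d^2 - 2*d - 48)/(d*(d - 1))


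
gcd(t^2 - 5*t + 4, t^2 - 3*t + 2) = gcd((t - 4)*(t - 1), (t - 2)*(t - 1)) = t - 1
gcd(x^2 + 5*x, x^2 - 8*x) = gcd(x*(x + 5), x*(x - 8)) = x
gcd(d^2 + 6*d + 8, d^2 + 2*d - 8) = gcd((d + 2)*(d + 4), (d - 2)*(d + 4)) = d + 4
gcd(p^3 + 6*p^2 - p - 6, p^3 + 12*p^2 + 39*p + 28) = p + 1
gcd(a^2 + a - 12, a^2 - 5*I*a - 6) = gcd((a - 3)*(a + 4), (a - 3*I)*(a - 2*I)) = 1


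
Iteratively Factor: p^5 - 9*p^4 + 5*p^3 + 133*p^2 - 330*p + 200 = (p - 2)*(p^4 - 7*p^3 - 9*p^2 + 115*p - 100) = (p - 5)*(p - 2)*(p^3 - 2*p^2 - 19*p + 20) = (p - 5)*(p - 2)*(p - 1)*(p^2 - p - 20) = (p - 5)^2*(p - 2)*(p - 1)*(p + 4)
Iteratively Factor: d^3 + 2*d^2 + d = (d)*(d^2 + 2*d + 1) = d*(d + 1)*(d + 1)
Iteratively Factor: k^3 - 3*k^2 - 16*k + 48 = (k - 3)*(k^2 - 16) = (k - 4)*(k - 3)*(k + 4)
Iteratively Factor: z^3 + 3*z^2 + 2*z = (z + 1)*(z^2 + 2*z) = (z + 1)*(z + 2)*(z)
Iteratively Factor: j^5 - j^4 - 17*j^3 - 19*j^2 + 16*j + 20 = (j + 2)*(j^4 - 3*j^3 - 11*j^2 + 3*j + 10) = (j - 1)*(j + 2)*(j^3 - 2*j^2 - 13*j - 10) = (j - 1)*(j + 2)^2*(j^2 - 4*j - 5) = (j - 1)*(j + 1)*(j + 2)^2*(j - 5)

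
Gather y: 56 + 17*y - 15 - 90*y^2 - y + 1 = -90*y^2 + 16*y + 42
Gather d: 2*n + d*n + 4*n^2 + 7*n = d*n + 4*n^2 + 9*n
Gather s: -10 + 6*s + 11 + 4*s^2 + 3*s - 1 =4*s^2 + 9*s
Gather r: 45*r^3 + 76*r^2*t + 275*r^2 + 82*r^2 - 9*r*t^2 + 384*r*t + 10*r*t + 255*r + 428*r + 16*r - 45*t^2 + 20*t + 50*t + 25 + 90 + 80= 45*r^3 + r^2*(76*t + 357) + r*(-9*t^2 + 394*t + 699) - 45*t^2 + 70*t + 195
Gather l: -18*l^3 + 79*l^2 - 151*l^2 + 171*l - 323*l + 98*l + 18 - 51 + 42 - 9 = -18*l^3 - 72*l^2 - 54*l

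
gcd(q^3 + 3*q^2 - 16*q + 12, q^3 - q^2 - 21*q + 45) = 1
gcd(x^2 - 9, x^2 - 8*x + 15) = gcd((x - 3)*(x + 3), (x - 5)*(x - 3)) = x - 3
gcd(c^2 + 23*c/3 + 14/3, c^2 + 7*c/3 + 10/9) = c + 2/3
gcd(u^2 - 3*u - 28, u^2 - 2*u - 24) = u + 4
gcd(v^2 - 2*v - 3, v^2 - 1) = v + 1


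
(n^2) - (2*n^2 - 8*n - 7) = -n^2 + 8*n + 7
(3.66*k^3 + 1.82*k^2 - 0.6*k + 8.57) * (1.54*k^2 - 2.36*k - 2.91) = 5.6364*k^5 - 5.8348*k^4 - 15.8698*k^3 + 9.3176*k^2 - 18.4792*k - 24.9387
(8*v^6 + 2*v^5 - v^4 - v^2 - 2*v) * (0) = 0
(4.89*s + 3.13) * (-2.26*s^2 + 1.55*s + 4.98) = -11.0514*s^3 + 0.5057*s^2 + 29.2037*s + 15.5874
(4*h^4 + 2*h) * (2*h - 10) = 8*h^5 - 40*h^4 + 4*h^2 - 20*h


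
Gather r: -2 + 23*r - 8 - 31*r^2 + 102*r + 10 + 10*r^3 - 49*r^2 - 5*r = 10*r^3 - 80*r^2 + 120*r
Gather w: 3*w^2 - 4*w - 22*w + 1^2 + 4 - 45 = 3*w^2 - 26*w - 40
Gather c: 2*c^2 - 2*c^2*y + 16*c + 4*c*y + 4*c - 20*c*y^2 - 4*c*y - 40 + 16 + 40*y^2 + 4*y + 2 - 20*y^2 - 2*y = c^2*(2 - 2*y) + c*(20 - 20*y^2) + 20*y^2 + 2*y - 22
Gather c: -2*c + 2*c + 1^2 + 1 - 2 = 0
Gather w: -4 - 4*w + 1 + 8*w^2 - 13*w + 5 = 8*w^2 - 17*w + 2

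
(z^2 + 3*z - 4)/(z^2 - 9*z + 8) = (z + 4)/(z - 8)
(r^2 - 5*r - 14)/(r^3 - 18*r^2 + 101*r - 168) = (r + 2)/(r^2 - 11*r + 24)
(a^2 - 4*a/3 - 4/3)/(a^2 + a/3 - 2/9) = 3*(a - 2)/(3*a - 1)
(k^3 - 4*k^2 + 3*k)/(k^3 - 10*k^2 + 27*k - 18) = k/(k - 6)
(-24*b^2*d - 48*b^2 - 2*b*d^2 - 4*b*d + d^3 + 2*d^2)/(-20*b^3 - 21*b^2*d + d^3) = (6*b*d + 12*b - d^2 - 2*d)/(5*b^2 + 4*b*d - d^2)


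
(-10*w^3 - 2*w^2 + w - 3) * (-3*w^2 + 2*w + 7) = 30*w^5 - 14*w^4 - 77*w^3 - 3*w^2 + w - 21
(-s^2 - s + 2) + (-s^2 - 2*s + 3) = -2*s^2 - 3*s + 5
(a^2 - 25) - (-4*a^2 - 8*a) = 5*a^2 + 8*a - 25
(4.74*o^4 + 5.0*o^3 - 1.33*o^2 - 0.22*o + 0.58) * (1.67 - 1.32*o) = -6.2568*o^5 + 1.3158*o^4 + 10.1056*o^3 - 1.9307*o^2 - 1.133*o + 0.9686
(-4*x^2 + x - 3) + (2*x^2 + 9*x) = -2*x^2 + 10*x - 3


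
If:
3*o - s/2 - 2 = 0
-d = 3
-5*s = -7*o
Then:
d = -3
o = 20/23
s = 28/23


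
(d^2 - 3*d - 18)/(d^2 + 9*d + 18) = (d - 6)/(d + 6)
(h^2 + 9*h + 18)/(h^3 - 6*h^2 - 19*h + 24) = (h + 6)/(h^2 - 9*h + 8)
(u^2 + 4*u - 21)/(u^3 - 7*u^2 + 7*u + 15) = (u + 7)/(u^2 - 4*u - 5)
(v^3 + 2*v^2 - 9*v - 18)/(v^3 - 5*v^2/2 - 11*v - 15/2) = 2*(-v^3 - 2*v^2 + 9*v + 18)/(-2*v^3 + 5*v^2 + 22*v + 15)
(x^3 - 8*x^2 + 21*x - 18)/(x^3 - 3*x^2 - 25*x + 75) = (x^2 - 5*x + 6)/(x^2 - 25)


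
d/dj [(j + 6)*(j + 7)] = 2*j + 13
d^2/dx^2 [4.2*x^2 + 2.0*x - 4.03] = 8.40000000000000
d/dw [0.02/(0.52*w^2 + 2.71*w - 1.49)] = (-0.0208*w - 0.0542)/(0.52*w^2 + 2.71*w - 1.49)^2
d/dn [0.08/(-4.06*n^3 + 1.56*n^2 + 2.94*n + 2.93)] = (0.9744*n^2 - 0.2496*n - 0.2352)/(-4.06*n^3 + 1.56*n^2 + 2.94*n + 2.93)^2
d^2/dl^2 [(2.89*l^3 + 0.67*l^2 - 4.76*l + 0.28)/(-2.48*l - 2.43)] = (-35.549312*l^3 - 104.497776*l^2 - 102.390966*l - 68.728118)/(15.252992*l^3 + 44.836416*l^2 + 43.932456*l + 14.348907)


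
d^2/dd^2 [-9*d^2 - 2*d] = -18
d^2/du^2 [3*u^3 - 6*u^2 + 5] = 18*u - 12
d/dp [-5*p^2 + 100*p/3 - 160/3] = 100/3 - 10*p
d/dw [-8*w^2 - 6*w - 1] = -16*w - 6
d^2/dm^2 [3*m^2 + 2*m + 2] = 6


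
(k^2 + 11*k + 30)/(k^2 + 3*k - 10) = (k + 6)/(k - 2)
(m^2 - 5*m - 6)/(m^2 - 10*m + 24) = (m + 1)/(m - 4)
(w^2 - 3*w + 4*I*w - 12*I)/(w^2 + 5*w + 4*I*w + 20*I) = (w - 3)/(w + 5)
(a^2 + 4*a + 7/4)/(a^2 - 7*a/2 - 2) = (a + 7/2)/(a - 4)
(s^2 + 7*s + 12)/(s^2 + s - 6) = (s + 4)/(s - 2)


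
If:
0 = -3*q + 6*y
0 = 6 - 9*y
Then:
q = 4/3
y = 2/3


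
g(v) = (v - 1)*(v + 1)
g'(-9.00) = -18.00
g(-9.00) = 80.00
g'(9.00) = 18.00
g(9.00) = 80.00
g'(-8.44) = -16.88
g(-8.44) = 70.23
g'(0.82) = 1.64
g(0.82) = -0.33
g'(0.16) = 0.32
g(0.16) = -0.97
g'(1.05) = 2.10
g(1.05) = 0.10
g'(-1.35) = -2.70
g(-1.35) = 0.82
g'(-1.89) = -3.78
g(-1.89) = 2.57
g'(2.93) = 5.86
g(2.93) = 7.58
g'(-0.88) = -1.76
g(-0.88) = -0.23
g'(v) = 2*v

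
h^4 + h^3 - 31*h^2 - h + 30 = (h - 5)*(h - 1)*(h + 1)*(h + 6)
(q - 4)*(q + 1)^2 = q^3 - 2*q^2 - 7*q - 4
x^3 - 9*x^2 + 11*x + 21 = (x - 7)*(x - 3)*(x + 1)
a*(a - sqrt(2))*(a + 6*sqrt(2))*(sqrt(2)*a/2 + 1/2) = sqrt(2)*a^4/2 + 11*a^3/2 - 7*sqrt(2)*a^2/2 - 6*a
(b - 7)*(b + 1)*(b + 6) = b^3 - 43*b - 42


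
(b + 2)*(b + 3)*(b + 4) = b^3 + 9*b^2 + 26*b + 24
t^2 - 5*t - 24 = (t - 8)*(t + 3)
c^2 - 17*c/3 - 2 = (c - 6)*(c + 1/3)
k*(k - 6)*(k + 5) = k^3 - k^2 - 30*k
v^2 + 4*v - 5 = (v - 1)*(v + 5)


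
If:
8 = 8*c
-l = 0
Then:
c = 1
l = 0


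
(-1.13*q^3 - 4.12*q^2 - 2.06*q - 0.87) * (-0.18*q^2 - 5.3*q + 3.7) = 0.2034*q^5 + 6.7306*q^4 + 18.0258*q^3 - 4.1694*q^2 - 3.011*q - 3.219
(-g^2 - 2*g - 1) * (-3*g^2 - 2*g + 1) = 3*g^4 + 8*g^3 + 6*g^2 - 1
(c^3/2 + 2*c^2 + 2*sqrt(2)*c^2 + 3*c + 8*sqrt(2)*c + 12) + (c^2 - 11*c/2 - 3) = c^3/2 + 2*sqrt(2)*c^2 + 3*c^2 - 5*c/2 + 8*sqrt(2)*c + 9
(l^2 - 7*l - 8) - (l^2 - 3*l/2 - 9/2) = -11*l/2 - 7/2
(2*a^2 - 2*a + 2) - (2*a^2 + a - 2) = 4 - 3*a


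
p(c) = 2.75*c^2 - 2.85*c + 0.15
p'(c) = 5.5*c - 2.85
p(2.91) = 15.14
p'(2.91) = 13.16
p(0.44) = -0.57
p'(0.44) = -0.43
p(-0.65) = 3.16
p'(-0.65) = -6.42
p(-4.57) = 70.61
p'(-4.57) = -27.98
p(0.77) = -0.41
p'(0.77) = 1.38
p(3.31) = 20.85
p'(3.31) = 15.36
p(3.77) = 28.49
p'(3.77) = 17.88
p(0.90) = -0.19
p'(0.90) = 2.10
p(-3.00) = 33.45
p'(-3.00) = -19.35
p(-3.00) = 33.45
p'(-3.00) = -19.35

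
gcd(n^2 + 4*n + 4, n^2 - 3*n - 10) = n + 2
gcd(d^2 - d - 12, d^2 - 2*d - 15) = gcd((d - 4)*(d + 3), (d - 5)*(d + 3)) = d + 3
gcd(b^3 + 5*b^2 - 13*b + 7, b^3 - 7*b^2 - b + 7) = b - 1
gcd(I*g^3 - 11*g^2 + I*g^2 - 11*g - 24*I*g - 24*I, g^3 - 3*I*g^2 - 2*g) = 1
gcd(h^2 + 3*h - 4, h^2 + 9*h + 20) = h + 4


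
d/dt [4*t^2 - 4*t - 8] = 8*t - 4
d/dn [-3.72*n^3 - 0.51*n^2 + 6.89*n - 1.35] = -11.16*n^2 - 1.02*n + 6.89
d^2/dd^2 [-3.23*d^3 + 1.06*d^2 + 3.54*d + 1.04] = 2.12 - 19.38*d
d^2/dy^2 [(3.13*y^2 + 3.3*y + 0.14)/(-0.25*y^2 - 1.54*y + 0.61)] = (1.9976*y^3 - 2.91645*y^2 - 3.3429*y - 9.236134)/(0.015625*y^6 + 0.28875*y^5 + 1.664325*y^4 + 2.243164*y^3 - 4.060953*y^2 + 1.719102*y - 0.226981)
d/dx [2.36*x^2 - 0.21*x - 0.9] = 4.72*x - 0.21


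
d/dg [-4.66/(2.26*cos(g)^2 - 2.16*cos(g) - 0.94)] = (10.0656 - 21.0632*cos(g))*sin(g)/(-2.26*cos(g)^2 + 2.16*cos(g) + 0.94)^2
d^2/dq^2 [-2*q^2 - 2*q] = -4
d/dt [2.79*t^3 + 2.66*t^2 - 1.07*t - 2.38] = 8.37*t^2 + 5.32*t - 1.07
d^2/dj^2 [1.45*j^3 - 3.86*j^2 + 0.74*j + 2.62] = 8.7*j - 7.72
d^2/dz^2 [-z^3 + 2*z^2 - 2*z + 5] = 4 - 6*z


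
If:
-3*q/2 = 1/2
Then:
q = -1/3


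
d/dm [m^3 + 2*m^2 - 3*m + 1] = 3*m^2 + 4*m - 3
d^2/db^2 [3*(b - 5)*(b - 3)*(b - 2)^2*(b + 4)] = 60*b^3 - 288*b^2 + 54*b + 672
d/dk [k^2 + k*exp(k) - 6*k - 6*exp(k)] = k*exp(k) + 2*k - 5*exp(k) - 6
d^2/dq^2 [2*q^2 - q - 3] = 4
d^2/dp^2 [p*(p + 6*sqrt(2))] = 2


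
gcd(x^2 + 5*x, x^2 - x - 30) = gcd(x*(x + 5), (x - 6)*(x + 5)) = x + 5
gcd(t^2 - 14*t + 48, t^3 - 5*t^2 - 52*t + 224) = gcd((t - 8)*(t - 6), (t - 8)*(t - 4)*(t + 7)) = t - 8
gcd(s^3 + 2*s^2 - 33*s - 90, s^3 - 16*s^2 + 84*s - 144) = s - 6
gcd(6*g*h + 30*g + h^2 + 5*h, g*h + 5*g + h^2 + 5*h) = h + 5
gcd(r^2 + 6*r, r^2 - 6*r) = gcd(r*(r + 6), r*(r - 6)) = r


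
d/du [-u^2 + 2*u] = 2 - 2*u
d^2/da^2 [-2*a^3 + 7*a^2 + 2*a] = 14 - 12*a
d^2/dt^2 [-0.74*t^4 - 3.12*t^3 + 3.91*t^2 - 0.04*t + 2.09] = -8.88*t^2 - 18.72*t + 7.82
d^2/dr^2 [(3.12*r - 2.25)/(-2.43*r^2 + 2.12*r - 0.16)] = (-(3.12*r - 2.25)*(4.86*r - 2.12)*(9.72*r - 4.24) + (45.4896*r - 24.1638)*(2.43*r^2 - 2.12*r + 0.16))/(2.43*r^2 - 2.12*r + 0.16)^3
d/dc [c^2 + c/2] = 2*c + 1/2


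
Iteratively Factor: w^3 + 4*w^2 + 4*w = (w + 2)*(w^2 + 2*w) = w*(w + 2)*(w + 2)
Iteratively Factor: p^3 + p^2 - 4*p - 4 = (p + 2)*(p^2 - p - 2) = (p - 2)*(p + 2)*(p + 1)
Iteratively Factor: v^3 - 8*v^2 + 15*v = (v - 3)*(v^2 - 5*v) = v*(v - 3)*(v - 5)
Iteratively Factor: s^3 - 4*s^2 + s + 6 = (s - 2)*(s^2 - 2*s - 3) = (s - 3)*(s - 2)*(s + 1)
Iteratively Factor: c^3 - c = (c)*(c^2 - 1) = c*(c - 1)*(c + 1)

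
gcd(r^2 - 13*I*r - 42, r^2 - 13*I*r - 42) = r^2 - 13*I*r - 42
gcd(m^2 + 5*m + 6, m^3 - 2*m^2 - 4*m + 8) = m + 2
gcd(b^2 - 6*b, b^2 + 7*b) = b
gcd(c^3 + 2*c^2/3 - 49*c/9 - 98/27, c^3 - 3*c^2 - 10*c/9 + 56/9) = c - 7/3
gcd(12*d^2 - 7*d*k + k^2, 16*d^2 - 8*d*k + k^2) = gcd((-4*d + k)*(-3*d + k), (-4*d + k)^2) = 4*d - k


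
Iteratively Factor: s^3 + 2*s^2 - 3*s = (s + 3)*(s^2 - s) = (s - 1)*(s + 3)*(s)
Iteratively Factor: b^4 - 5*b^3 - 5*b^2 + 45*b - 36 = (b - 3)*(b^3 - 2*b^2 - 11*b + 12) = (b - 3)*(b + 3)*(b^2 - 5*b + 4) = (b - 4)*(b - 3)*(b + 3)*(b - 1)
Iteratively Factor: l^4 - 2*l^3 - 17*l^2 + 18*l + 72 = (l - 3)*(l^3 + l^2 - 14*l - 24) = (l - 3)*(l + 2)*(l^2 - l - 12) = (l - 3)*(l + 2)*(l + 3)*(l - 4)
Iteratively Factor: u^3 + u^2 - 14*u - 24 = (u + 2)*(u^2 - u - 12) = (u + 2)*(u + 3)*(u - 4)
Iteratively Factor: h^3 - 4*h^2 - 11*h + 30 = (h - 2)*(h^2 - 2*h - 15) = (h - 5)*(h - 2)*(h + 3)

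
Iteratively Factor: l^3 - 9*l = (l - 3)*(l^2 + 3*l) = (l - 3)*(l + 3)*(l)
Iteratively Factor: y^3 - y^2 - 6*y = (y + 2)*(y^2 - 3*y) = y*(y + 2)*(y - 3)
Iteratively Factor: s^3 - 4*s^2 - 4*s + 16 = (s - 2)*(s^2 - 2*s - 8) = (s - 4)*(s - 2)*(s + 2)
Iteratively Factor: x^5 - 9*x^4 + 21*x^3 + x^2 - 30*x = (x)*(x^4 - 9*x^3 + 21*x^2 + x - 30) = x*(x - 3)*(x^3 - 6*x^2 + 3*x + 10) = x*(x - 3)*(x + 1)*(x^2 - 7*x + 10) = x*(x - 5)*(x - 3)*(x + 1)*(x - 2)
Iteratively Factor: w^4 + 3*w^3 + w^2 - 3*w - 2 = (w + 1)*(w^3 + 2*w^2 - w - 2) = (w - 1)*(w + 1)*(w^2 + 3*w + 2) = (w - 1)*(w + 1)^2*(w + 2)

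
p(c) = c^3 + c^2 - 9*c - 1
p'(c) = 3*c^2 + 2*c - 9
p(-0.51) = 3.72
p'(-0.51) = -9.24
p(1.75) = -8.33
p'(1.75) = 3.69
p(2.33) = -3.89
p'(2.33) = 11.95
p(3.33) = 17.04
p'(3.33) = 30.93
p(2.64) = 0.61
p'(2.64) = 17.19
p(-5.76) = -107.09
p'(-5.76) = 79.01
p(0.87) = -7.41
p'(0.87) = -4.99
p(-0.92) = 7.35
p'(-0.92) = -8.30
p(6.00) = 197.00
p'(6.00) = 111.00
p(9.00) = 728.00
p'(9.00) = 252.00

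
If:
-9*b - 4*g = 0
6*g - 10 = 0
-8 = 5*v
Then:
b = -20/27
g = 5/3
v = -8/5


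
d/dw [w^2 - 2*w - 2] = 2*w - 2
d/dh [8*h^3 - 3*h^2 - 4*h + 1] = 24*h^2 - 6*h - 4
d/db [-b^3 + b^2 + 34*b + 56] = -3*b^2 + 2*b + 34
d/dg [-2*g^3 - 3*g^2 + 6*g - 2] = -6*g^2 - 6*g + 6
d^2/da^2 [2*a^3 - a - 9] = 12*a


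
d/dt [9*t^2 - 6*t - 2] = 18*t - 6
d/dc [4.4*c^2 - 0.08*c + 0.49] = 8.8*c - 0.08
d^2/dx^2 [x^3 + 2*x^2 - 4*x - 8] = 6*x + 4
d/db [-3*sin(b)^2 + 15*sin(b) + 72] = 3*(5 - 2*sin(b))*cos(b)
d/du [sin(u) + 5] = cos(u)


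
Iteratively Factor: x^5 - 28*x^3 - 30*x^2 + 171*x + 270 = (x + 3)*(x^4 - 3*x^3 - 19*x^2 + 27*x + 90) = (x - 5)*(x + 3)*(x^3 + 2*x^2 - 9*x - 18) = (x - 5)*(x - 3)*(x + 3)*(x^2 + 5*x + 6) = (x - 5)*(x - 3)*(x + 3)^2*(x + 2)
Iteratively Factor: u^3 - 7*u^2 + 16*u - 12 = (u - 2)*(u^2 - 5*u + 6) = (u - 3)*(u - 2)*(u - 2)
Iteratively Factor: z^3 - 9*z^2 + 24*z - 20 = (z - 2)*(z^2 - 7*z + 10) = (z - 5)*(z - 2)*(z - 2)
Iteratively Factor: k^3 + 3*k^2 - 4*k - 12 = (k + 2)*(k^2 + k - 6) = (k + 2)*(k + 3)*(k - 2)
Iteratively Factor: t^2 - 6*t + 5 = (t - 1)*(t - 5)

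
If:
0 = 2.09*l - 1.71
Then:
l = 0.82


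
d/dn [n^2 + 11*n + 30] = 2*n + 11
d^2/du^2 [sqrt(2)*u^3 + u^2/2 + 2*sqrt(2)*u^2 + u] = 6*sqrt(2)*u + 1 + 4*sqrt(2)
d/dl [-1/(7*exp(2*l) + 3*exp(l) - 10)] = (14*exp(l) + 3)*exp(l)/(7*exp(2*l) + 3*exp(l) - 10)^2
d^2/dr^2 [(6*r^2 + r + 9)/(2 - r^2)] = 2*(-r^3 - 63*r^2 - 6*r - 42)/(r^6 - 6*r^4 + 12*r^2 - 8)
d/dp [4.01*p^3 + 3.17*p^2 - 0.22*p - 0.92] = 12.03*p^2 + 6.34*p - 0.22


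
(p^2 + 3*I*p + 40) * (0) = 0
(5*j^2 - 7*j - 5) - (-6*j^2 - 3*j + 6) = 11*j^2 - 4*j - 11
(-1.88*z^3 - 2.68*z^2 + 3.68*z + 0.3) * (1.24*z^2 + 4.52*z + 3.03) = -2.3312*z^5 - 11.8208*z^4 - 13.2468*z^3 + 8.8852*z^2 + 12.5064*z + 0.909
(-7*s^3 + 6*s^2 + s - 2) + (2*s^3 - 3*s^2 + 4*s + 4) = -5*s^3 + 3*s^2 + 5*s + 2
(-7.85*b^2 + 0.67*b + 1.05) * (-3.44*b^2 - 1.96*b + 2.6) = 27.004*b^4 + 13.0812*b^3 - 25.3352*b^2 - 0.316*b + 2.73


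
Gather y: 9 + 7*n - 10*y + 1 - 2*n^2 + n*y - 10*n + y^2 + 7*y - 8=-2*n^2 - 3*n + y^2 + y*(n - 3) + 2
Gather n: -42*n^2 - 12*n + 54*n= -42*n^2 + 42*n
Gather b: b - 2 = b - 2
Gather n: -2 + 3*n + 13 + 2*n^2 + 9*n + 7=2*n^2 + 12*n + 18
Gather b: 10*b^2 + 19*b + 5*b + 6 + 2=10*b^2 + 24*b + 8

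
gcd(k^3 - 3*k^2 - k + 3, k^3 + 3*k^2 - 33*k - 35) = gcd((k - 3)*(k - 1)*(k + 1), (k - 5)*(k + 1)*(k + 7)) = k + 1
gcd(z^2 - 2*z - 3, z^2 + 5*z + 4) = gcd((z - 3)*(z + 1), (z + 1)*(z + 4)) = z + 1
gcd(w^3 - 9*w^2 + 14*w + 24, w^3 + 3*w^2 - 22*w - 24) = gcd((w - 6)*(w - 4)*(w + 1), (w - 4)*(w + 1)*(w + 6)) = w^2 - 3*w - 4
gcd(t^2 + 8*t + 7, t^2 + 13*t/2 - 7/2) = t + 7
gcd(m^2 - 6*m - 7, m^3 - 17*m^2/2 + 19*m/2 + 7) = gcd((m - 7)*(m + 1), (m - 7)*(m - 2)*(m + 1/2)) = m - 7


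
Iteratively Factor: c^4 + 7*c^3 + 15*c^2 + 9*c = (c + 3)*(c^3 + 4*c^2 + 3*c) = (c + 3)^2*(c^2 + c) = (c + 1)*(c + 3)^2*(c)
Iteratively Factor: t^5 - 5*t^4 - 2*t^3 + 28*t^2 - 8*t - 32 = (t + 1)*(t^4 - 6*t^3 + 4*t^2 + 24*t - 32) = (t - 2)*(t + 1)*(t^3 - 4*t^2 - 4*t + 16) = (t - 2)^2*(t + 1)*(t^2 - 2*t - 8) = (t - 2)^2*(t + 1)*(t + 2)*(t - 4)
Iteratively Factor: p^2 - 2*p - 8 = (p - 4)*(p + 2)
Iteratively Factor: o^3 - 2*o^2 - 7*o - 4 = (o + 1)*(o^2 - 3*o - 4) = (o + 1)^2*(o - 4)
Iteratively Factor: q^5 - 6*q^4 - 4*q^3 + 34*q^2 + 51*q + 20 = (q - 5)*(q^4 - q^3 - 9*q^2 - 11*q - 4) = (q - 5)*(q + 1)*(q^3 - 2*q^2 - 7*q - 4) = (q - 5)*(q + 1)^2*(q^2 - 3*q - 4) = (q - 5)*(q + 1)^3*(q - 4)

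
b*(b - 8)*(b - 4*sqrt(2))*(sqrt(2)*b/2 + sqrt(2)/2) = sqrt(2)*b^4/2 - 7*sqrt(2)*b^3/2 - 4*b^3 - 4*sqrt(2)*b^2 + 28*b^2 + 32*b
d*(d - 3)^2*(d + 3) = d^4 - 3*d^3 - 9*d^2 + 27*d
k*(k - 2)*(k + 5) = k^3 + 3*k^2 - 10*k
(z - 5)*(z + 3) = z^2 - 2*z - 15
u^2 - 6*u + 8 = (u - 4)*(u - 2)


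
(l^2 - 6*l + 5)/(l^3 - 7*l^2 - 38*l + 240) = (l - 1)/(l^2 - 2*l - 48)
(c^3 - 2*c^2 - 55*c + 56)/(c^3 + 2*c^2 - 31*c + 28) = (c - 8)/(c - 4)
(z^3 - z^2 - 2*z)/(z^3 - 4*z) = (z + 1)/(z + 2)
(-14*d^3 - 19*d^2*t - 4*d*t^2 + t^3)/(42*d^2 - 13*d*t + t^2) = (2*d^2 + 3*d*t + t^2)/(-6*d + t)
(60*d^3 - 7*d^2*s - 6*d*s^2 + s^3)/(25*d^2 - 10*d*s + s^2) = (-12*d^2 - d*s + s^2)/(-5*d + s)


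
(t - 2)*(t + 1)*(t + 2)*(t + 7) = t^4 + 8*t^3 + 3*t^2 - 32*t - 28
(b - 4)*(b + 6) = b^2 + 2*b - 24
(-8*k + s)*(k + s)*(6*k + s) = -48*k^3 - 50*k^2*s - k*s^2 + s^3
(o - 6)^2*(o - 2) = o^3 - 14*o^2 + 60*o - 72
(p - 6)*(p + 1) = p^2 - 5*p - 6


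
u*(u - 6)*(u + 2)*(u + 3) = u^4 - u^3 - 24*u^2 - 36*u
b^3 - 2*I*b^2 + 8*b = b*(b - 4*I)*(b + 2*I)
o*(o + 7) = o^2 + 7*o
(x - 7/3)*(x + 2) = x^2 - x/3 - 14/3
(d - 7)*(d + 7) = d^2 - 49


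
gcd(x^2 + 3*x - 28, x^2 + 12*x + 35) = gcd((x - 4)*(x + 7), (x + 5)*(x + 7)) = x + 7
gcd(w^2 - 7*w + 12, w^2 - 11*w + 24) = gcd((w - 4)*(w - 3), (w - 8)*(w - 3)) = w - 3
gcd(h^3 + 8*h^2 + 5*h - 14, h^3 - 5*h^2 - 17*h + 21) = h - 1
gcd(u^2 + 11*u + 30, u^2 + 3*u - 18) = u + 6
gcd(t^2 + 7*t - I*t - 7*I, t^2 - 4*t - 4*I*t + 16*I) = 1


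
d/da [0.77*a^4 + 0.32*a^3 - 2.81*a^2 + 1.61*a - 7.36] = 3.08*a^3 + 0.96*a^2 - 5.62*a + 1.61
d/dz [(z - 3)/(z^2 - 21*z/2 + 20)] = 2*(-2*z^2 + 12*z - 23)/(4*z^4 - 84*z^3 + 601*z^2 - 1680*z + 1600)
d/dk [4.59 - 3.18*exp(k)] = -3.18*exp(k)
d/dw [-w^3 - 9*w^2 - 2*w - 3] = -3*w^2 - 18*w - 2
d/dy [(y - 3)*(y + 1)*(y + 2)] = 3*y^2 - 7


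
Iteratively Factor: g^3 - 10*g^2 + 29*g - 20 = (g - 4)*(g^2 - 6*g + 5) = (g - 5)*(g - 4)*(g - 1)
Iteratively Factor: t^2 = (t)*(t)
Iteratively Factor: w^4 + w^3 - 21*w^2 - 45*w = (w - 5)*(w^3 + 6*w^2 + 9*w) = (w - 5)*(w + 3)*(w^2 + 3*w) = (w - 5)*(w + 3)^2*(w)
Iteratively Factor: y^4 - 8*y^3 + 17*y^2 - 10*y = (y - 5)*(y^3 - 3*y^2 + 2*y) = (y - 5)*(y - 1)*(y^2 - 2*y) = y*(y - 5)*(y - 1)*(y - 2)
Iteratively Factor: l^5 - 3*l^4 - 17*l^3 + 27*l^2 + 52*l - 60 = (l + 2)*(l^4 - 5*l^3 - 7*l^2 + 41*l - 30) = (l - 1)*(l + 2)*(l^3 - 4*l^2 - 11*l + 30) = (l - 5)*(l - 1)*(l + 2)*(l^2 + l - 6) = (l - 5)*(l - 1)*(l + 2)*(l + 3)*(l - 2)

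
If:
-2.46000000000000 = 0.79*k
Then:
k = -3.11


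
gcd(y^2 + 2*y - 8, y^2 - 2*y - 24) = y + 4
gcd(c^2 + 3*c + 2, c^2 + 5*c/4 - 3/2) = c + 2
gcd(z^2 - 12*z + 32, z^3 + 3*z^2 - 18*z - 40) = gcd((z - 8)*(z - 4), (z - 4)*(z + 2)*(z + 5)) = z - 4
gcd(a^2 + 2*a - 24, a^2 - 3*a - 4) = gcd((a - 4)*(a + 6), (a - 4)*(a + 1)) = a - 4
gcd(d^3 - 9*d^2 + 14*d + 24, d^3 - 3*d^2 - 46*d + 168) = d^2 - 10*d + 24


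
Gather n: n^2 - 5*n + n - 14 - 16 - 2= n^2 - 4*n - 32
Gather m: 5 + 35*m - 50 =35*m - 45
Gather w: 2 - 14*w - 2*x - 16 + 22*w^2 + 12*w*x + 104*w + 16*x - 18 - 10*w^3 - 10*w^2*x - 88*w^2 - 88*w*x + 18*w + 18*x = -10*w^3 + w^2*(-10*x - 66) + w*(108 - 76*x) + 32*x - 32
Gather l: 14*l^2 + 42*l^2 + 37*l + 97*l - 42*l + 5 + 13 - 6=56*l^2 + 92*l + 12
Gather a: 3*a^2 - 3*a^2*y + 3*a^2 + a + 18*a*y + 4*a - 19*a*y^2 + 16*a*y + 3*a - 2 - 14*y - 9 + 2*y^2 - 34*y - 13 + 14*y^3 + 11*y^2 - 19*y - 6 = a^2*(6 - 3*y) + a*(-19*y^2 + 34*y + 8) + 14*y^3 + 13*y^2 - 67*y - 30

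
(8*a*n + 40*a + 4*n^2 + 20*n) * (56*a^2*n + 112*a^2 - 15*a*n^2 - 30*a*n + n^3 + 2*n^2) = 448*a^3*n^2 + 3136*a^3*n + 4480*a^3 + 104*a^2*n^3 + 728*a^2*n^2 + 1040*a^2*n - 52*a*n^4 - 364*a*n^3 - 520*a*n^2 + 4*n^5 + 28*n^4 + 40*n^3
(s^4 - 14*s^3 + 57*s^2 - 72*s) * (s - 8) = s^5 - 22*s^4 + 169*s^3 - 528*s^2 + 576*s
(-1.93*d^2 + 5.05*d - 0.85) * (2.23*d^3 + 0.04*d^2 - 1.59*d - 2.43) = -4.3039*d^5 + 11.1843*d^4 + 1.3752*d^3 - 3.3736*d^2 - 10.92*d + 2.0655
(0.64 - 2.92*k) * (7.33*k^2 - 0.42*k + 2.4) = -21.4036*k^3 + 5.9176*k^2 - 7.2768*k + 1.536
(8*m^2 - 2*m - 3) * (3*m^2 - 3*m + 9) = 24*m^4 - 30*m^3 + 69*m^2 - 9*m - 27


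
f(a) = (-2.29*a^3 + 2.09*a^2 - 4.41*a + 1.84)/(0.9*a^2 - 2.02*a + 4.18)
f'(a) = (2.02 - 1.8*a)*(-2.29*a^3 + 2.09*a^2 - 4.41*a + 1.84)/(0.9*a^2 - 2.02*a + 4.18)^2 + (-6.87*a^2 + 4.18*a - 4.41)/(0.9*a^2 - 2.02*a + 4.18) = (-2.061*a^4 + 9.2516*a^3 - 28.9694*a^2 + 14.1604*a - 14.717)/(0.81*a^4 - 3.636*a^3 + 11.6044*a^2 - 16.8872*a + 17.4724)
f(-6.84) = 14.35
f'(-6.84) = -2.47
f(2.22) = -5.50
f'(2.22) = -4.39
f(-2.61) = 4.38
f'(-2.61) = -2.10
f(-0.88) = 1.34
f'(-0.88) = -1.29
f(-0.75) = 1.18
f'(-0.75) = -1.20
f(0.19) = 0.28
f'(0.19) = -0.89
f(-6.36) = 13.17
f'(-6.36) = -2.46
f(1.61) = -2.88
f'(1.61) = -3.97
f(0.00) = 0.44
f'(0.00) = -0.84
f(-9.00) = 19.74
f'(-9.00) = -2.51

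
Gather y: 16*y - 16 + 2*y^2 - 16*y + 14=2*y^2 - 2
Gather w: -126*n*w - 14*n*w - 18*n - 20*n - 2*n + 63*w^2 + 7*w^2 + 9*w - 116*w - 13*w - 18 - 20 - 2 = -40*n + 70*w^2 + w*(-140*n - 120) - 40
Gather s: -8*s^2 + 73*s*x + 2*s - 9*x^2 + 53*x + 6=-8*s^2 + s*(73*x + 2) - 9*x^2 + 53*x + 6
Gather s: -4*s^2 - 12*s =-4*s^2 - 12*s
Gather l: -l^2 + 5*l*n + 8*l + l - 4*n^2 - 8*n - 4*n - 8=-l^2 + l*(5*n + 9) - 4*n^2 - 12*n - 8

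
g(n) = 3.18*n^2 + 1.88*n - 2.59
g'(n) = 6.36*n + 1.88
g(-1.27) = 0.15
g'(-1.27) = -6.20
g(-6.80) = 131.67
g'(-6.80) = -41.37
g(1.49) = 7.27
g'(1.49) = 11.36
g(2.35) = 19.39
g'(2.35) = 16.83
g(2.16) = 16.31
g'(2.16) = 15.62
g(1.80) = 11.10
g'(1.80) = 13.33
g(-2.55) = 13.29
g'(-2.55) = -14.34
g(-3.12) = 22.50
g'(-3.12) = -17.96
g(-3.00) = 20.39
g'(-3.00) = -17.20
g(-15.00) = 684.71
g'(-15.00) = -93.52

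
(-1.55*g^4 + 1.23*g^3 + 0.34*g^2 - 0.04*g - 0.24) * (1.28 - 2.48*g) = 3.844*g^5 - 5.0344*g^4 + 0.7312*g^3 + 0.5344*g^2 + 0.544*g - 0.3072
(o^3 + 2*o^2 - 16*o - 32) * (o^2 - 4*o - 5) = o^5 - 2*o^4 - 29*o^3 + 22*o^2 + 208*o + 160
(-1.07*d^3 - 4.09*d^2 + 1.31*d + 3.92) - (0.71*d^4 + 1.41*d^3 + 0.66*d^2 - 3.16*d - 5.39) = -0.71*d^4 - 2.48*d^3 - 4.75*d^2 + 4.47*d + 9.31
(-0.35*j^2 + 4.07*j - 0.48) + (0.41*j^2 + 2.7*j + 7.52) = 0.06*j^2 + 6.77*j + 7.04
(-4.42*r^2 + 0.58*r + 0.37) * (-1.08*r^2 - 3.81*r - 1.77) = 4.7736*r^4 + 16.2138*r^3 + 5.214*r^2 - 2.4363*r - 0.6549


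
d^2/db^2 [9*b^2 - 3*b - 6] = 18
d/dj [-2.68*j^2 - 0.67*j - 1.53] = -5.36*j - 0.67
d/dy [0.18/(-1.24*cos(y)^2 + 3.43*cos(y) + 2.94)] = (0.6174 - 0.4464*cos(y))*sin(y)/(-1.24*cos(y)^2 + 3.43*cos(y) + 2.94)^2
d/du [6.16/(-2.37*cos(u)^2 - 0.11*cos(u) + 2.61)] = -(29.1984*cos(u) + 0.6776)*sin(u)/(2.37*cos(u)^2 + 0.11*cos(u) - 2.61)^2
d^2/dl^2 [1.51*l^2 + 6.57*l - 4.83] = 3.02000000000000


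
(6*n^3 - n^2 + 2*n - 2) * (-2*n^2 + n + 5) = -12*n^5 + 8*n^4 + 25*n^3 + n^2 + 8*n - 10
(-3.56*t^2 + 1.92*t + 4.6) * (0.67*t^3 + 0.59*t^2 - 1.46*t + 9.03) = -2.3852*t^5 - 0.814*t^4 + 9.4124*t^3 - 32.236*t^2 + 10.6216*t + 41.538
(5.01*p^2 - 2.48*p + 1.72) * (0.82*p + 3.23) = 4.1082*p^3 + 14.1487*p^2 - 6.6*p + 5.5556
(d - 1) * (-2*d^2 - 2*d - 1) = -2*d^3 + d + 1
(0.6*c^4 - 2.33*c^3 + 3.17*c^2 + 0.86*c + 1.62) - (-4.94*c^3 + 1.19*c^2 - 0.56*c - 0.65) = 0.6*c^4 + 2.61*c^3 + 1.98*c^2 + 1.42*c + 2.27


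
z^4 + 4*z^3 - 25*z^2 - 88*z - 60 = (z - 5)*(z + 1)*(z + 2)*(z + 6)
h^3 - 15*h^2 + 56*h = h*(h - 8)*(h - 7)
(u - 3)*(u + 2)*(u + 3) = u^3 + 2*u^2 - 9*u - 18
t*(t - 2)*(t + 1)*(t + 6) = t^4 + 5*t^3 - 8*t^2 - 12*t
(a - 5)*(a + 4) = a^2 - a - 20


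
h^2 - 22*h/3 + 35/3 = (h - 5)*(h - 7/3)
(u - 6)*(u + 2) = u^2 - 4*u - 12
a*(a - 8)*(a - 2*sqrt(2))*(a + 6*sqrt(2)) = a^4 - 8*a^3 + 4*sqrt(2)*a^3 - 32*sqrt(2)*a^2 - 24*a^2 + 192*a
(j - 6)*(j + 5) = j^2 - j - 30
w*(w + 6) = w^2 + 6*w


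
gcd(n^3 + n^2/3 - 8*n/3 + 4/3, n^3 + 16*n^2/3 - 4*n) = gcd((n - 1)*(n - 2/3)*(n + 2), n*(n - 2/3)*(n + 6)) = n - 2/3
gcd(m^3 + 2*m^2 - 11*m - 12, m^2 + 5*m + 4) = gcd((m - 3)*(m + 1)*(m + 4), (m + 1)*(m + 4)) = m^2 + 5*m + 4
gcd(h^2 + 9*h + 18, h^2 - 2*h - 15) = h + 3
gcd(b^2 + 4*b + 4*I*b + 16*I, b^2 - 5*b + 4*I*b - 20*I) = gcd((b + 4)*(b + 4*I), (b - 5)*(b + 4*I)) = b + 4*I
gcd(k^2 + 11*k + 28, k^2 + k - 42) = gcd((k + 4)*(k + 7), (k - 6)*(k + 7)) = k + 7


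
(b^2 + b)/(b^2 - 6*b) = (b + 1)/(b - 6)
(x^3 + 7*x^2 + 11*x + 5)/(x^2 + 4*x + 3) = (x^2 + 6*x + 5)/(x + 3)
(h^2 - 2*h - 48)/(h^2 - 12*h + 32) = (h + 6)/(h - 4)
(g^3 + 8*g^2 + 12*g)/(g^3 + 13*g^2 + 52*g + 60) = g/(g + 5)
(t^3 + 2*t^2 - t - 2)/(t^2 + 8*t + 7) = (t^2 + t - 2)/(t + 7)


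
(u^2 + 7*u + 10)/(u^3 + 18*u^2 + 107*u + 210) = (u + 2)/(u^2 + 13*u + 42)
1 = 1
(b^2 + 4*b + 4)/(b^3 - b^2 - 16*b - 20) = 1/(b - 5)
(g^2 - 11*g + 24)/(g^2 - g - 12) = (-g^2 + 11*g - 24)/(-g^2 + g + 12)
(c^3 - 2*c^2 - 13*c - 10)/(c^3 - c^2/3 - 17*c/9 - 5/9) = 9*(c^2 - 3*c - 10)/(9*c^2 - 12*c - 5)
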